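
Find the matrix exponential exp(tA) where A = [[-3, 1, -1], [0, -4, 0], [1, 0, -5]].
e^{tA} = [[(t + 1)*e^{-4*t}, t*(t + 2)*e^{-4*t}/2, -t*e^{-4*t}], [0, e^{-4*t}, 0], [t*e^{-4*t}, t^2*e^{-4*t}/2, (1 - t)*e^{-4*t}]]

A has Jordan form J = [[-4, 1, 0], [0, -4, 1], [0, 0, -4]] with A = PJP^{-1}, so e^{tA} = P e^{tJ} P^{-1}.

For a Jordan block J_k(λ), e^{tJ_k(λ)} = e^{λt} · (I + tN + t^2 N^2/2! + ... + t^{k-1} N^{k-1}/(k-1)!) where N is the nilpotent superdiagonal part.

Assembling the blocks and conjugating back gives the entries of e^{tA} as shown above.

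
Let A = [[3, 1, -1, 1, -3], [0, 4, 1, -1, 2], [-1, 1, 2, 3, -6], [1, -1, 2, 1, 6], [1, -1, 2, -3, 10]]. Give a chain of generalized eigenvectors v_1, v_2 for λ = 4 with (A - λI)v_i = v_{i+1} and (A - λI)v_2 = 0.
v_1 = [[0, 0, 0, 1, 1]]^T, v_2 = [[-2, 1, -3, 3, 3]]^T

We seek v_1 ∈ ker((A - 4I)^2) \ ker(A - 4I), then set v_{i+1} = (A - 4I) v_i.

One such chain is v_1 = [[0, 0, 0, 1, 1]]^T, v_2 = [[-2, 1, -3, 3, 3]]^T. Check: (A - 4I) v_2 = [[0, 0, 0, 0, 0]]^T = 0.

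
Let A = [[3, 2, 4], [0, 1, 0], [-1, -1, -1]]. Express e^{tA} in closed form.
e^{tA} = [[(2*t + 1)*e^{t}, 2*t*e^{t}, 4*t*e^{t}], [0, e^{t}, 0], [-t*e^{t}, -t*e^{t}, (1 - 2*t)*e^{t}]]

A has Jordan form J = [[1, 1, 0], [0, 1, 0], [0, 0, 1]] with A = PJP^{-1}, so e^{tA} = P e^{tJ} P^{-1}.

For a Jordan block J_k(λ), e^{tJ_k(λ)} = e^{λt} · (I + tN + t^2 N^2/2! + ... + t^{k-1} N^{k-1}/(k-1)!) where N is the nilpotent superdiagonal part.

Assembling the blocks and conjugating back gives the entries of e^{tA} as shown above.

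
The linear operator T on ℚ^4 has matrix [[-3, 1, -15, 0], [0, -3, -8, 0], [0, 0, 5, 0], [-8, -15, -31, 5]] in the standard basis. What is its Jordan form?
J = [[-3, 1, 0, 0], [0, -3, 0, 0], [0, 0, 5, 0], [0, 0, 0, 5]]

The characteristic polynomial is det(xI - A) = (x - 5)^2(x + 3)^2, so the eigenvalues are -3 (algebraic multiplicity 2), 5 (algebraic multiplicity 2).

For λ = -3: rank(A + 3I) = 3, rank((A + 3I)^2) = 2. The eigenspace has dimension 4 - 3 = 1, so there is 1 Jordan block; the rank sequence gives block sizes [2].

For λ = 5: rank(A - 5I) = 2. The eigenspace has dimension 4 - 2 = 2, so there are 2 Jordan blocks; the rank sequence gives block sizes [1, 1].

Assembling the blocks gives the Jordan form J above.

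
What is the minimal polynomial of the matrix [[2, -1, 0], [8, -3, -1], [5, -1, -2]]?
The characteristic polynomial factors as (x + 1)^3. The minimal polynomial is ∏(x - λ)^{k_λ} where k_λ is the size of the largest Jordan block at λ.

For λ = -1: rank(A + I) = 2, and the largest Jordan block has size 3 (the smallest k with rank((A + I)^k) = rank((A + I)^(k+1))).

So m_A(x) = (x + 1)^3.

m_A(x) = (x + 1)^3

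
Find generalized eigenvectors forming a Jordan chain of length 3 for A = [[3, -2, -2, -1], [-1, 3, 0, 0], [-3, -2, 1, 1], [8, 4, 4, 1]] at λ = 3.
v_1 = [[0, 1, -1, 1]]^T, v_2 = [[-1, 0, 1, -2]]^T, v_3 = [[0, 1, -1, 0]]^T

We seek v_1 ∈ ker((A - 3I)^3) \ ker((A - 3I)^2), then set v_{i+1} = (A - 3I) v_i.

One such chain is v_1 = [[0, 1, -1, 1]]^T, v_2 = [[-1, 0, 1, -2]]^T, v_3 = [[0, 1, -1, 0]]^T. Check: (A - 3I) v_3 = [[0, 0, 0, 0]]^T = 0.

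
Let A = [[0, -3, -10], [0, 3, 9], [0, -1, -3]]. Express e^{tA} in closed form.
e^{tA} = [[1, t*(t - 6)/2, t*(3*t - 20)/2], [0, 3*t + 1, 9*t], [0, -t, 1 - 3*t]]

A has Jordan form J = [[0, 1, 0], [0, 0, 1], [0, 0, 0]] with A = PJP^{-1}, so e^{tA} = P e^{tJ} P^{-1}.

For a Jordan block J_k(λ), e^{tJ_k(λ)} = e^{λt} · (I + tN + t^2 N^2/2! + ... + t^{k-1} N^{k-1}/(k-1)!) where N is the nilpotent superdiagonal part.

Assembling the blocks and conjugating back gives the entries of e^{tA} as shown above.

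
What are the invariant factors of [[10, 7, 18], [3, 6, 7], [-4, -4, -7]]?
The Jordan structure of A has elementary divisors (x - 3)^3. Arranging the block sizes at each eigenvalue in decreasing order and taking row products gives the invariant factors.

Invariant factors (smallest first, each dividing the next): (x - 3)^3.

Check: the last factor (x - 3)^3 is the minimal polynomial, and the product (x - 3)^3 is the characteristic polynomial.

(x - 3)^3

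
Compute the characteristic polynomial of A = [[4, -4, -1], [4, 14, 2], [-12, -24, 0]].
xI - A = [[x - 4, 4, 1], [-4, x - 14, -2], [12, 24, x]].

Expanding det(xI - A) along the first row:
det(xI - A) = + (x - 4)·det([[x - 14, -2], [24, x]]) - (4)·det([[-4, -2], [12, x]]) + (1)·det([[-4, x - 14], [12, 24]]).

Evaluating gives χ_A(x) = x^3 - 18x^2 + 108x - 216 = (x - 6)^3.

χ_A(x) = (x - 6)^3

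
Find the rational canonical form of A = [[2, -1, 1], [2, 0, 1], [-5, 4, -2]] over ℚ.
The invariant factors of A (the non-unit diagonal entries of the Smith normal form of xI - A over ℚ[x]) are x^3 - x - 1, each dividing the next. The characteristic polynomial is their product, x^3 - x - 1.

The rational canonical form is the block-diagonal matrix of companion matrices C(f_i):
R = [[0, 0, 1], [1, 0, 1], [0, 1, 0]].

Note the characteristic polynomial does not split into linear factors over ℚ, so A has no Jordan form over ℚ; the rational canonical form exists over any field.

R = [[0, 0, 1], [1, 0, 1], [0, 1, 0]]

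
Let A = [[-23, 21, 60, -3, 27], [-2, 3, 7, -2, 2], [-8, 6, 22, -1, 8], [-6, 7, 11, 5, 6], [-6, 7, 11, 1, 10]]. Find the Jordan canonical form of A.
The characteristic polynomial is det(xI - A) = (x - 4)^4(x - 1), so the eigenvalues are 1 (algebraic multiplicity 1), 4 (algebraic multiplicity 4).

For λ = 1: algebraic multiplicity 1 gives one 1×1 block.

For λ = 4: rank(A - 4I) = 3, rank((A - 4I)^2) = 2, rank((A - 4I)^3) = 1. The eigenspace has dimension 5 - 3 = 2, so there are 2 Jordan blocks; the rank sequence gives block sizes [3, 1].

Assembling the blocks gives the Jordan form J above.

J = [[1, 0, 0, 0, 0], [0, 4, 1, 0, 0], [0, 0, 4, 1, 0], [0, 0, 0, 4, 0], [0, 0, 0, 0, 4]]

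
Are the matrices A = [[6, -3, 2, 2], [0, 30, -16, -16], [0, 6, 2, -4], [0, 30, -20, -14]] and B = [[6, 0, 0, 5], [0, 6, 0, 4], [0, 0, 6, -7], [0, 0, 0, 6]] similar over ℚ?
Yes.

Two matrices over a field are similar if and only if they have the same invariant factors.

Both A and B have characteristic polynomial (x - 6)^4 and minimal polynomial (x - 6)^2. Computing further, both have invariant factors x - 6, x - 6, (x - 6)^2. Hence A and B are similar.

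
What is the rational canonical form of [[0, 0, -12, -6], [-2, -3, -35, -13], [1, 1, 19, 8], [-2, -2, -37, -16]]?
R = [[0, 0, 0, -6], [1, 0, 0, 5], [0, 1, 0, 8], [0, 0, 1, 0]]

The invariant factors of A (the non-unit diagonal entries of the Smith normal form of xI - A over ℚ[x]) are (x - 3)(x + 2)(x^2 + x - 1), each dividing the next. The characteristic polynomial is their product, (x - 3)(x + 2)(x^2 + x - 1).

The rational canonical form is the block-diagonal matrix of companion matrices C(f_i):
R = [[0, 0, 0, -6], [1, 0, 0, 5], [0, 1, 0, 8], [0, 0, 1, 0]].

Note the characteristic polynomial does not split into linear factors over ℚ, so A has no Jordan form over ℚ; the rational canonical form exists over any field.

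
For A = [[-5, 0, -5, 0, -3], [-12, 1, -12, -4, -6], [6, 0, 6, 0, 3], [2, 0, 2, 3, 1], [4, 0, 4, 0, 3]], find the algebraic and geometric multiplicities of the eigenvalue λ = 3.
algebraic multiplicity 2, geometric multiplicity 1

The characteristic polynomial is x(x - 3)^2(x - 1)^2, so the factor x - 3 appears with exponent 2: the algebraic multiplicity is 2.

rank(A - 3I) = 4, so the eigenspace has dimension 5 - 4 = 1: the geometric multiplicity is 1.

Since 1 < 2, A is not diagonalizable.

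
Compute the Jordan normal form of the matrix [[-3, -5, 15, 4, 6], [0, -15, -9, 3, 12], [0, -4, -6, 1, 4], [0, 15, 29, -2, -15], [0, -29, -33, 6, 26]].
J = [[-3, 1, 0, 0, 0], [0, -3, 0, 0, 0], [0, 0, 2, 1, 0], [0, 0, 0, 2, 1], [0, 0, 0, 0, 2]]

The characteristic polynomial is det(xI - A) = (x - 2)^3(x + 3)^2, so the eigenvalues are -3 (algebraic multiplicity 2), 2 (algebraic multiplicity 3).

For λ = -3: rank(A + 3I) = 4, rank((A + 3I)^2) = 3. The eigenspace has dimension 5 - 4 = 1, so there is 1 Jordan block; the rank sequence gives block sizes [2].

For λ = 2: rank(A - 2I) = 4, rank((A - 2I)^2) = 3, rank((A - 2I)^3) = 2. The eigenspace has dimension 5 - 4 = 1, so there is 1 Jordan block; the rank sequence gives block sizes [3].

Assembling the blocks gives the Jordan form J above.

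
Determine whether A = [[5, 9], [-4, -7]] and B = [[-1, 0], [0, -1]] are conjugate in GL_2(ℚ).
No.

Both have characteristic polynomial (x + 1)^2, but the minimal polynomial of A is (x + 1)^2 while the minimal polynomial of B is x + 1. The minimal polynomial is a similarity invariant, so A and B are not similar.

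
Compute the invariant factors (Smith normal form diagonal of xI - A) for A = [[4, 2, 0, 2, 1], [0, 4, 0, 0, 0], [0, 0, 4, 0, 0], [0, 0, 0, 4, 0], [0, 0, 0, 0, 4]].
x - 4, x - 4, x - 4, (x - 4)^2

The Jordan structure of A has elementary divisors (x - 4)^2, (x - 4), (x - 4), (x - 4). Arranging the block sizes at each eigenvalue in decreasing order and taking row products gives the invariant factors.

Invariant factors (smallest first, each dividing the next): x - 4, x - 4, x - 4, (x - 4)^2.

Check: the last factor (x - 4)^2 is the minimal polynomial, and the product (x - 4)^5 is the characteristic polynomial.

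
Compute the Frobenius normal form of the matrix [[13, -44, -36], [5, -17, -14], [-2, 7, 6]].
R = [[0, 0, 0], [1, 0, -1], [0, 1, 2]]

The invariant factors of A (the non-unit diagonal entries of the Smith normal form of xI - A over ℚ[x]) are x(x - 1)^2, each dividing the next. The characteristic polynomial is their product, x(x - 1)^2.

The rational canonical form is the block-diagonal matrix of companion matrices C(f_i):
R = [[0, 0, 0], [1, 0, -1], [0, 1, 2]].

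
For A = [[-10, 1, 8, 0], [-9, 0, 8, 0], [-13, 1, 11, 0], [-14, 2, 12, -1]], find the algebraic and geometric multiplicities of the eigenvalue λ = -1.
algebraic multiplicity 3, geometric multiplicity 2

The characteristic polynomial is (x - 3)(x + 1)^3, so the factor x + 1 appears with exponent 3: the algebraic multiplicity is 3.

rank(A + I) = 2, so the eigenspace has dimension 4 - 2 = 2: the geometric multiplicity is 2.

Since 2 < 3, A is not diagonalizable.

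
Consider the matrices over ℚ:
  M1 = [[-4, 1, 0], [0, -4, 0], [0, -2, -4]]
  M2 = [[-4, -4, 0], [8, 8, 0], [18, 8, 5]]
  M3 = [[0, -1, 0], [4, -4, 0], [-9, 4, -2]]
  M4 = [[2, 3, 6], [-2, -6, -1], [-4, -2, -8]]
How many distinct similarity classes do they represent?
Characteristic polynomials: χ_{M1} = (x + 4)^3, χ_{M2} = x(x - 5)(x - 4), χ_{M3} = (x + 2)^3, χ_{M4} = (x + 4)^3.

{M1}: invariant factors x + 4, (x + 4)^2.

{M2}: invariant factors x(x - 5)(x - 4).

{M3}: invariant factors (x + 2)^3.

{M4}: invariant factors (x + 4)^3.

Matrices are similar if and only if their invariant-factor lists agree; the partition into similarity classes is {M1}, {M2}, {M3}, {M4}.

4 classes: {M1}, {M2}, {M3}, {M4}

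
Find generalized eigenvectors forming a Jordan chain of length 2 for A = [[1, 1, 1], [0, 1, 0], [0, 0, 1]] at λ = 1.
v_1 = [[0, 1, 0]]^T, v_2 = [[1, 0, 0]]^T

We seek v_1 ∈ ker((A - I)^2) \ ker(A - I), then set v_{i+1} = (A - I) v_i.

One such chain is v_1 = [[0, 1, 0]]^T, v_2 = [[1, 0, 0]]^T. Check: (A - I) v_2 = [[0, 0, 0]]^T = 0.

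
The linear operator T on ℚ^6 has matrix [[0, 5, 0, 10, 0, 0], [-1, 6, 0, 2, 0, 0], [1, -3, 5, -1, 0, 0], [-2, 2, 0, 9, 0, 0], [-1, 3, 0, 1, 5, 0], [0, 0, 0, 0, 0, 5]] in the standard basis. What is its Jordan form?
The characteristic polynomial is det(xI - A) = (x - 5)^6, so the eigenvalues are 5 (algebraic multiplicity 6).

For λ = 5: rank(A - 5I) = 2, rank((A - 5I)^2) = 0. The eigenspace has dimension 6 - 2 = 4, so there are 4 Jordan blocks; the rank sequence gives block sizes [2, 2, 1, 1].

Assembling the blocks gives the Jordan form J above.

J = [[5, 1, 0, 0, 0, 0], [0, 5, 0, 0, 0, 0], [0, 0, 5, 1, 0, 0], [0, 0, 0, 5, 0, 0], [0, 0, 0, 0, 5, 0], [0, 0, 0, 0, 0, 5]]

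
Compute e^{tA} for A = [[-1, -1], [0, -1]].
A has Jordan form J = [[-1, 1], [0, -1]] with A = PJP^{-1}, so e^{tA} = P e^{tJ} P^{-1}.

For a Jordan block J_k(λ), e^{tJ_k(λ)} = e^{λt} · (I + tN + t^2 N^2/2! + ... + t^{k-1} N^{k-1}/(k-1)!) where N is the nilpotent superdiagonal part.

Assembling the blocks and conjugating back gives the entries of e^{tA} as shown above.

e^{tA} = [[e^{-t}, -t*e^{-t}], [0, e^{-t}]]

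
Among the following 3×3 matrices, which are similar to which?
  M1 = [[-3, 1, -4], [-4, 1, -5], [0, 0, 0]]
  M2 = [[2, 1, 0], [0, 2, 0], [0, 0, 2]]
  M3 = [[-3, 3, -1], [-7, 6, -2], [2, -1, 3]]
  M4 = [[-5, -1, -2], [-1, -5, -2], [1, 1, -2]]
4 classes: {M1}, {M2}, {M3}, {M4}

Characteristic polynomials: χ_{M1} = x(x + 1)^2, χ_{M2} = (x - 2)^3, χ_{M3} = (x - 2)^3, χ_{M4} = (x + 4)^3.

{M1}: invariant factors x(x + 1)^2.

{M2}: invariant factors x - 2, (x - 2)^2.

{M3}: invariant factors (x - 2)^3.

{M4}: invariant factors x + 4, (x + 4)^2.

Matrices are similar if and only if their invariant-factor lists agree; the partition into similarity classes is {M1}, {M2}, {M3}, {M4}.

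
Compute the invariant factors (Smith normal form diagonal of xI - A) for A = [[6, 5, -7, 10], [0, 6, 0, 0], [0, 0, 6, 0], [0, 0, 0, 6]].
x - 6, x - 6, (x - 6)^2

The Jordan structure of A has elementary divisors (x - 6)^2, (x - 6), (x - 6). Arranging the block sizes at each eigenvalue in decreasing order and taking row products gives the invariant factors.

Invariant factors (smallest first, each dividing the next): x - 6, x - 6, (x - 6)^2.

Check: the last factor (x - 6)^2 is the minimal polynomial, and the product (x - 6)^4 is the characteristic polynomial.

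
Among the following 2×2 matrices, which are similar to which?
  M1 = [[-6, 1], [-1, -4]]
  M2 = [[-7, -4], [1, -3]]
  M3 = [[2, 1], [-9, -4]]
Characteristic polynomials: χ_{M1} = (x + 5)^2, χ_{M2} = (x + 5)^2, χ_{M3} = (x + 1)^2.

{M1, M2}: invariant factors (x + 5)^2.

{M3}: invariant factors (x + 1)^2.

Matrices are similar if and only if their invariant-factor lists agree; the partition into similarity classes is {M1, M2}, {M3}.

2 classes: {M1, M2}, {M3}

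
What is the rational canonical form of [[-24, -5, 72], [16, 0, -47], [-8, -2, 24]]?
The invariant factors of A (the non-unit diagonal entries of the Smith normal form of xI - A over ℚ[x]) are (x + 4)(x^2 - 4x + 2), each dividing the next. The characteristic polynomial is their product, (x + 4)(x^2 - 4x + 2).

The rational canonical form is the block-diagonal matrix of companion matrices C(f_i):
R = [[0, 0, -8], [1, 0, 14], [0, 1, 0]].

Note the characteristic polynomial does not split into linear factors over ℚ, so A has no Jordan form over ℚ; the rational canonical form exists over any field.

R = [[0, 0, -8], [1, 0, 14], [0, 1, 0]]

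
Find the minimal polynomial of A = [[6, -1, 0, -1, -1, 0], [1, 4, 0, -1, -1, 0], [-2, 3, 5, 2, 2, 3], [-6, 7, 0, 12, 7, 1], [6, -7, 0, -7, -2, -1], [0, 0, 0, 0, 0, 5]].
m_A(x) = (x - 5)^3

The characteristic polynomial factors as (x - 5)^6. The minimal polynomial is ∏(x - λ)^{k_λ} where k_λ is the size of the largest Jordan block at λ.

For λ = 5: rank(A - 5I) = 3, and the largest Jordan block has size 3 (the smallest k with rank((A - 5I)^k) = rank((A - 5I)^(k+1))).

So m_A(x) = (x - 5)^3.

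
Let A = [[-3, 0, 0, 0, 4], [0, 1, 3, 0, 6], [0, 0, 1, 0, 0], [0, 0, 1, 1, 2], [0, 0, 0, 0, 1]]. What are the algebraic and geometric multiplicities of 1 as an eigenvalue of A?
algebraic multiplicity 4, geometric multiplicity 3

The characteristic polynomial is (x - 1)^4(x + 3), so the factor x - 1 appears with exponent 4: the algebraic multiplicity is 4.

rank(A - I) = 2, so the eigenspace has dimension 5 - 2 = 3: the geometric multiplicity is 3.

Since 3 < 4, A is not diagonalizable.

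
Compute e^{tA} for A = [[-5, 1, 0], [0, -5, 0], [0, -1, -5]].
A has Jordan form J = [[-5, 1, 0], [0, -5, 0], [0, 0, -5]] with A = PJP^{-1}, so e^{tA} = P e^{tJ} P^{-1}.

For a Jordan block J_k(λ), e^{tJ_k(λ)} = e^{λt} · (I + tN + t^2 N^2/2! + ... + t^{k-1} N^{k-1}/(k-1)!) where N is the nilpotent superdiagonal part.

Assembling the blocks and conjugating back gives the entries of e^{tA} as shown above.

e^{tA} = [[e^{-5*t}, t*e^{-5*t}, 0], [0, e^{-5*t}, 0], [0, -t*e^{-5*t}, e^{-5*t}]]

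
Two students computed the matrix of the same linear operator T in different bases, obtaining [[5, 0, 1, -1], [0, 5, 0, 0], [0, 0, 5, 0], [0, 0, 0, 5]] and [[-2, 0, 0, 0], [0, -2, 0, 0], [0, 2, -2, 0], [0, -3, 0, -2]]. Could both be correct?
No.

trace(A) = 20 but trace(B) = -8. The trace is a similarity invariant, so A and B are not similar.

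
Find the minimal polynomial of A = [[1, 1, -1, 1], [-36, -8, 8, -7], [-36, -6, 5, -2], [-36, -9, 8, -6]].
The characteristic polynomial factors as (x - 1)^2(x + 5)^2. The minimal polynomial is ∏(x - λ)^{k_λ} where k_λ is the size of the largest Jordan block at λ.

For λ = -5: rank(A + 5I) = 3, and the largest Jordan block has size 2 (the smallest k with rank((A + 5I)^k) = rank((A + 5I)^(k+1))).
For λ = 1: rank(A - I) = 3, and the largest Jordan block has size 2 (the smallest k with rank((A - I)^k) = rank((A - I)^(k+1))).

So m_A(x) = (x - 1)^2(x + 5)^2.

m_A(x) = (x - 1)^2(x + 5)^2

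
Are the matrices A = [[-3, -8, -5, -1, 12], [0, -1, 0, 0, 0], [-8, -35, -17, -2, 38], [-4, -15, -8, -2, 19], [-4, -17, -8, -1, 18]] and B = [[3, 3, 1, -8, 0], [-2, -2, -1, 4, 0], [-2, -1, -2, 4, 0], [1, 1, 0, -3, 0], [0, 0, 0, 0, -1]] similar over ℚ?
Both have characteristic polynomial (x + 1)^5, but the minimal polynomial of A is (x + 1)^3 while the minimal polynomial of B is (x + 1)^2. The minimal polynomial is a similarity invariant, so A and B are not similar.

No.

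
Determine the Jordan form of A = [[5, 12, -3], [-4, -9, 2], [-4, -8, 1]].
J = [[-1, 1, 0], [0, -1, 0], [0, 0, -1]]

The characteristic polynomial is det(xI - A) = (x + 1)^3, so the eigenvalues are -1 (algebraic multiplicity 3).

For λ = -1: rank(A + I) = 1, rank((A + I)^2) = 0. The eigenspace has dimension 3 - 1 = 2, so there are 2 Jordan blocks; the rank sequence gives block sizes [2, 1].

Assembling the blocks gives the Jordan form J above.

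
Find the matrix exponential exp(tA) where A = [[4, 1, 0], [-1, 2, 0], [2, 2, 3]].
A has Jordan form J = [[3, 1, 0], [0, 3, 0], [0, 0, 3]] with A = PJP^{-1}, so e^{tA} = P e^{tJ} P^{-1}.

For a Jordan block J_k(λ), e^{tJ_k(λ)} = e^{λt} · (I + tN + t^2 N^2/2! + ... + t^{k-1} N^{k-1}/(k-1)!) where N is the nilpotent superdiagonal part.

Assembling the blocks and conjugating back gives the entries of e^{tA} as shown above.

e^{tA} = [[(t + 1)*e^{3*t}, t*e^{3*t}, 0], [-t*e^{3*t}, (1 - t)*e^{3*t}, 0], [2*t*e^{3*t}, 2*t*e^{3*t}, e^{3*t}]]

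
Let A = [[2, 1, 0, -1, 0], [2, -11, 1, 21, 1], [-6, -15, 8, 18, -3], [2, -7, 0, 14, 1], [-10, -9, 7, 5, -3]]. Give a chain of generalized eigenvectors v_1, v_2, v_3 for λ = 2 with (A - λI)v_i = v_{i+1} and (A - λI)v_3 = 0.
v_1 = [[0, 0, 1, 0, 2]]^T, v_2 = [[0, 3, 0, 2, -3]]^T, v_3 = [[1, 0, 0, 0, -2]]^T

We seek v_1 ∈ ker((A - 2I)^3) \ ker((A - 2I)^2), then set v_{i+1} = (A - 2I) v_i.

One such chain is v_1 = [[0, 0, 1, 0, 2]]^T, v_2 = [[0, 3, 0, 2, -3]]^T, v_3 = [[1, 0, 0, 0, -2]]^T. Check: (A - 2I) v_3 = [[0, 0, 0, 0, 0]]^T = 0.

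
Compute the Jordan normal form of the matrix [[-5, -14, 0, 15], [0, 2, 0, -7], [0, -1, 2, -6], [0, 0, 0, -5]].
The characteristic polynomial is det(xI - A) = (x - 2)^2(x + 5)^2, so the eigenvalues are -5 (algebraic multiplicity 2), 2 (algebraic multiplicity 2).

For λ = -5: rank(A + 5I) = 3, rank((A + 5I)^2) = 2. The eigenspace has dimension 4 - 3 = 1, so there is 1 Jordan block; the rank sequence gives block sizes [2].

For λ = 2: rank(A - 2I) = 3, rank((A - 2I)^2) = 2. The eigenspace has dimension 4 - 3 = 1, so there is 1 Jordan block; the rank sequence gives block sizes [2].

Assembling the blocks gives the Jordan form J above.

J = [[-5, 1, 0, 0], [0, -5, 0, 0], [0, 0, 2, 1], [0, 0, 0, 2]]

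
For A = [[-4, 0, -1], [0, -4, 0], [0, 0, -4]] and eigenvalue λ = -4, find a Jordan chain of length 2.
v_1 = [[-2, 1, 1]]^T, v_2 = [[-1, 0, 0]]^T

We seek v_1 ∈ ker((A + 4I)^2) \ ker(A + 4I), then set v_{i+1} = (A + 4I) v_i.

One such chain is v_1 = [[-2, 1, 1]]^T, v_2 = [[-1, 0, 0]]^T. Check: (A + 4I) v_2 = [[0, 0, 0]]^T = 0.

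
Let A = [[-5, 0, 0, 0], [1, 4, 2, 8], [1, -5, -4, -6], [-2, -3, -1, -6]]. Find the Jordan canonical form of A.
J = [[-5, 0, 0, 0], [0, -2, 1, 0], [0, 0, -2, 1], [0, 0, 0, -2]]

The characteristic polynomial is det(xI - A) = (x + 2)^3(x + 5), so the eigenvalues are -5 (algebraic multiplicity 1), -2 (algebraic multiplicity 3).

For λ = -5: algebraic multiplicity 1 gives one 1×1 block.

For λ = -2: rank(A + 2I) = 3, rank((A + 2I)^2) = 2, rank((A + 2I)^3) = 1. The eigenspace has dimension 4 - 3 = 1, so there is 1 Jordan block; the rank sequence gives block sizes [3].

Assembling the blocks gives the Jordan form J above.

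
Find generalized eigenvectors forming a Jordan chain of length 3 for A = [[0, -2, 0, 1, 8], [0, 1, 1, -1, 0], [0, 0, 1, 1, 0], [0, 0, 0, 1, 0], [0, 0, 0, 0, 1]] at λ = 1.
We seek v_1 ∈ ker((A - I)^3) \ ker((A - I)^2), then set v_{i+1} = (A - I) v_i.

One such chain is v_1 = [[-1, 1, 2, 1, 0]]^T, v_2 = [[0, 1, 1, 0, 0]]^T, v_3 = [[-2, 1, 0, 0, 0]]^T. Check: (A - I) v_3 = [[0, 0, 0, 0, 0]]^T = 0.

v_1 = [[-1, 1, 2, 1, 0]]^T, v_2 = [[0, 1, 1, 0, 0]]^T, v_3 = [[-2, 1, 0, 0, 0]]^T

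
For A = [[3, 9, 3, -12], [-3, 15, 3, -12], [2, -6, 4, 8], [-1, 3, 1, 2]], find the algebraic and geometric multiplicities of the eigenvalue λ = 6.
algebraic multiplicity 4, geometric multiplicity 3

The characteristic polynomial is (x - 6)^4, so the factor x - 6 appears with exponent 4: the algebraic multiplicity is 4.

rank(A - 6I) = 1, so the eigenspace has dimension 4 - 1 = 3: the geometric multiplicity is 3.

Since 3 < 4, A is not diagonalizable.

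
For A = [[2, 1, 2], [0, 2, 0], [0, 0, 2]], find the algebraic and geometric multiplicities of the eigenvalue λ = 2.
algebraic multiplicity 3, geometric multiplicity 2

The characteristic polynomial is (x - 2)^3, so the factor x - 2 appears with exponent 3: the algebraic multiplicity is 3.

rank(A - 2I) = 1, so the eigenspace has dimension 3 - 1 = 2: the geometric multiplicity is 2.

Since 2 < 3, A is not diagonalizable.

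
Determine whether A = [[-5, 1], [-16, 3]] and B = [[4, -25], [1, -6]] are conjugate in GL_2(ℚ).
Two matrices over a field are similar if and only if they have the same invariant factors.

Both A and B have characteristic polynomial (x + 1)^2 and minimal polynomial (x + 1)^2. Computing further, both have invariant factors (x + 1)^2. Hence A and B are similar.

Yes.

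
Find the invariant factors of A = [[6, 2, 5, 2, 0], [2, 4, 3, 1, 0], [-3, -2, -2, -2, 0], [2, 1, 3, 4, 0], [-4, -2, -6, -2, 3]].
x - 3, x - 3, (x - 3)^3

The Jordan structure of A has elementary divisors (x - 3)^3, (x - 3), (x - 3). Arranging the block sizes at each eigenvalue in decreasing order and taking row products gives the invariant factors.

Invariant factors (smallest first, each dividing the next): x - 3, x - 3, (x - 3)^3.

Check: the last factor (x - 3)^3 is the minimal polynomial, and the product (x - 3)^5 is the characteristic polynomial.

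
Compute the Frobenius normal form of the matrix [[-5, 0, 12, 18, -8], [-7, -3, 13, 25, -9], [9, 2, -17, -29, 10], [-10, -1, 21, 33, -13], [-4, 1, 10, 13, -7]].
R = [[0, 0, 0, 0, 6], [1, 0, 0, 0, -1], [0, 1, 0, 0, -5], [0, 0, 1, 0, 4], [0, 0, 0, 1, 1]]

The invariant factors of A (the non-unit diagonal entries of the Smith normal form of xI - A over ℚ[x]) are (x - 2)(x + 1)(x^3 - 2x + 3), each dividing the next. The characteristic polynomial is their product, (x - 2)(x + 1)(x^3 - 2x + 3).

The rational canonical form is the block-diagonal matrix of companion matrices C(f_i):
R = [[0, 0, 0, 0, 6], [1, 0, 0, 0, -1], [0, 1, 0, 0, -5], [0, 0, 1, 0, 4], [0, 0, 0, 1, 1]].

Note the characteristic polynomial does not split into linear factors over ℚ, so A has no Jordan form over ℚ; the rational canonical form exists over any field.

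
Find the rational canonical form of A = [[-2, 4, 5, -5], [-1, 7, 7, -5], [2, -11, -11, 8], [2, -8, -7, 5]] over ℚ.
R = [[0, 0, 0, 2], [1, 0, 0, 4], [0, 1, 0, 2], [0, 0, 1, -1]]

The invariant factors of A (the non-unit diagonal entries of the Smith normal form of xI - A over ℚ[x]) are (x + 1)(x^3 - 2x - 2), each dividing the next. The characteristic polynomial is their product, (x + 1)(x^3 - 2x - 2).

The rational canonical form is the block-diagonal matrix of companion matrices C(f_i):
R = [[0, 0, 0, 2], [1, 0, 0, 4], [0, 1, 0, 2], [0, 0, 1, -1]].

Note the characteristic polynomial does not split into linear factors over ℚ, so A has no Jordan form over ℚ; the rational canonical form exists over any field.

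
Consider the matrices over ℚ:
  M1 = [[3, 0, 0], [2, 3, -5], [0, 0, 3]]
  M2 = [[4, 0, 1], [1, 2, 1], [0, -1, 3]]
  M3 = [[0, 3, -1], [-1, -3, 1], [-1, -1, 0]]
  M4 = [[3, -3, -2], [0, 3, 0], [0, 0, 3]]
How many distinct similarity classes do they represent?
3 classes: {M1, M4}, {M2}, {M3}

Characteristic polynomials: χ_{M1} = (x - 3)^3, χ_{M2} = (x - 3)^3, χ_{M3} = (x + 1)^3, χ_{M4} = (x - 3)^3.

{M1, M4}: invariant factors x - 3, (x - 3)^2.

{M2}: invariant factors (x - 3)^3.

{M3}: invariant factors (x + 1)^3.

Matrices are similar if and only if their invariant-factor lists agree; the partition into similarity classes is {M1, M4}, {M2}, {M3}.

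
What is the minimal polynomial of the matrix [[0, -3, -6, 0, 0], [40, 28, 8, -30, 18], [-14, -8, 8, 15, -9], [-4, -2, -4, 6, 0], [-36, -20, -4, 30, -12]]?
m_A(x) = (x - 6)^2

The characteristic polynomial factors as (x - 6)^5. The minimal polynomial is ∏(x - λ)^{k_λ} where k_λ is the size of the largest Jordan block at λ.

For λ = 6: rank(A - 6I) = 2, and the largest Jordan block has size 2 (the smallest k with rank((A - 6I)^k) = rank((A - 6I)^(k+1))).

So m_A(x) = (x - 6)^2.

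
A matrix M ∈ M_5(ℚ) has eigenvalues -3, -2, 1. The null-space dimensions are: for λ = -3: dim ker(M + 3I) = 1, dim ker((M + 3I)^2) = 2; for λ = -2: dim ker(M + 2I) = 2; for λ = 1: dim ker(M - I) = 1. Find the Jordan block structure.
Jordan blocks: (-3, 2), (-2, 1), (-2, 1), (1, 1)

λ = -3: successive nullity increments [1, 1] count blocks of size ≥ k; block sizes are [2].
λ = -2: successive nullity increments [2] count blocks of size ≥ k; block sizes are [1, 1].
λ = 1: successive nullity increments [1] count blocks of size ≥ k; block sizes are [1].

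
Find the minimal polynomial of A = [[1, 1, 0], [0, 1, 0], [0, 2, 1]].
The characteristic polynomial factors as (x - 1)^3. The minimal polynomial is ∏(x - λ)^{k_λ} where k_λ is the size of the largest Jordan block at λ.

For λ = 1: rank(A - I) = 1, and the largest Jordan block has size 2 (the smallest k with rank((A - I)^k) = rank((A - I)^(k+1))).

So m_A(x) = (x - 1)^2.

m_A(x) = (x - 1)^2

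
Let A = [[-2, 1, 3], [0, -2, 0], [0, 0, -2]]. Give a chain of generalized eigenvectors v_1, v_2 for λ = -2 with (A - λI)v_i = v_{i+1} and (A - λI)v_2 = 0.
We seek v_1 ∈ ker((A + 2I)^2) \ ker(A + 2I), then set v_{i+1} = (A + 2I) v_i.

One such chain is v_1 = [[0, 4, -1]]^T, v_2 = [[1, 0, 0]]^T. Check: (A + 2I) v_2 = [[0, 0, 0]]^T = 0.

v_1 = [[0, 4, -1]]^T, v_2 = [[1, 0, 0]]^T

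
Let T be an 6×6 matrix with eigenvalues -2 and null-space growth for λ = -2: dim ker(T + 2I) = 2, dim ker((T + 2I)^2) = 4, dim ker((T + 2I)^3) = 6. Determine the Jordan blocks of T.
Jordan blocks: (-2, 3), (-2, 3)

λ = -2: successive nullity increments [2, 2, 2] count blocks of size ≥ k; block sizes are [3, 3].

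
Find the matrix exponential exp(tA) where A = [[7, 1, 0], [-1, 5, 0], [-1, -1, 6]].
A has Jordan form J = [[6, 1, 0], [0, 6, 0], [0, 0, 6]] with A = PJP^{-1}, so e^{tA} = P e^{tJ} P^{-1}.

For a Jordan block J_k(λ), e^{tJ_k(λ)} = e^{λt} · (I + tN + t^2 N^2/2! + ... + t^{k-1} N^{k-1}/(k-1)!) where N is the nilpotent superdiagonal part.

Assembling the blocks and conjugating back gives the entries of e^{tA} as shown above.

e^{tA} = [[(t + 1)*e^{6*t}, t*e^{6*t}, 0], [-t*e^{6*t}, (1 - t)*e^{6*t}, 0], [-t*e^{6*t}, -t*e^{6*t}, e^{6*t}]]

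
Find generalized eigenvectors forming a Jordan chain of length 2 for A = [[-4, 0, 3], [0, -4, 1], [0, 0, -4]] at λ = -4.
v_1 = [[-5, -2, 1]]^T, v_2 = [[3, 1, 0]]^T

We seek v_1 ∈ ker((A + 4I)^2) \ ker(A + 4I), then set v_{i+1} = (A + 4I) v_i.

One such chain is v_1 = [[-5, -2, 1]]^T, v_2 = [[3, 1, 0]]^T. Check: (A + 4I) v_2 = [[0, 0, 0]]^T = 0.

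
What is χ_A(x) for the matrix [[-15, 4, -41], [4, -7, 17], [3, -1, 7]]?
χ_A(x) = (x + 5)^3

xI - A = [[x + 15, -4, 41], [-4, x + 7, -17], [-3, 1, x - 7]].

Expanding det(xI - A) along the first row:
det(xI - A) = + (x + 15)·det([[x + 7, -17], [1, x - 7]]) - (-4)·det([[-4, -17], [-3, x - 7]]) + (41)·det([[-4, x + 7], [-3, 1]]).

Evaluating gives χ_A(x) = x^3 + 15x^2 + 75x + 125 = (x + 5)^3.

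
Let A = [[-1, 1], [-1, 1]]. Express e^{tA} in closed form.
A has Jordan form J = [[0, 1], [0, 0]] with A = PJP^{-1}, so e^{tA} = P e^{tJ} P^{-1}.

For a Jordan block J_k(λ), e^{tJ_k(λ)} = e^{λt} · (I + tN + t^2 N^2/2! + ... + t^{k-1} N^{k-1}/(k-1)!) where N is the nilpotent superdiagonal part.

Assembling the blocks and conjugating back gives the entries of e^{tA} as shown above.

e^{tA} = [[1 - t, t], [-t, t + 1]]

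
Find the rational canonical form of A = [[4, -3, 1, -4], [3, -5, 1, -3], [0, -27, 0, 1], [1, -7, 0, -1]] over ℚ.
R = [[0, 0, 0, 9], [1, 0, 0, -6], [0, 1, 0, 0], [0, 0, 1, -2]]

The invariant factors of A (the non-unit diagonal entries of the Smith normal form of xI - A over ℚ[x]) are (x - 1)(x + 3)(x^2 + 3), each dividing the next. The characteristic polynomial is their product, (x - 1)(x + 3)(x^2 + 3).

The rational canonical form is the block-diagonal matrix of companion matrices C(f_i):
R = [[0, 0, 0, 9], [1, 0, 0, -6], [0, 1, 0, 0], [0, 0, 1, -2]].

Note the characteristic polynomial does not split into linear factors over ℚ, so A has no Jordan form over ℚ; the rational canonical form exists over any field.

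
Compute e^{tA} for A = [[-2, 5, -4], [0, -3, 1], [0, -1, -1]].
e^{tA} = [[e^{-2*t}, t*(10 - t)*e^{-2*t}/2, t*(t - 8)*e^{-2*t}/2], [0, (1 - t)*e^{-2*t}, t*e^{-2*t}], [0, -t*e^{-2*t}, (t + 1)*e^{-2*t}]]

A has Jordan form J = [[-2, 1, 0], [0, -2, 1], [0, 0, -2]] with A = PJP^{-1}, so e^{tA} = P e^{tJ} P^{-1}.

For a Jordan block J_k(λ), e^{tJ_k(λ)} = e^{λt} · (I + tN + t^2 N^2/2! + ... + t^{k-1} N^{k-1}/(k-1)!) where N is the nilpotent superdiagonal part.

Assembling the blocks and conjugating back gives the entries of e^{tA} as shown above.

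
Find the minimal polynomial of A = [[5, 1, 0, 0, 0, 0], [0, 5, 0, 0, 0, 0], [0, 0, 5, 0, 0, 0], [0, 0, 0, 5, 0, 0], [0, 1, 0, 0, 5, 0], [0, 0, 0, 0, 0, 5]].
m_A(x) = (x - 5)^2

The characteristic polynomial factors as (x - 5)^6. The minimal polynomial is ∏(x - λ)^{k_λ} where k_λ is the size of the largest Jordan block at λ.

For λ = 5: rank(A - 5I) = 1, and the largest Jordan block has size 2 (the smallest k with rank((A - 5I)^k) = rank((A - 5I)^(k+1))).

So m_A(x) = (x - 5)^2.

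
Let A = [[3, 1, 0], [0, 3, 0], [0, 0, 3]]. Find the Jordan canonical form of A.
The characteristic polynomial is det(xI - A) = (x - 3)^3, so the eigenvalues are 3 (algebraic multiplicity 3).

For λ = 3: rank(A - 3I) = 1, rank((A - 3I)^2) = 0. The eigenspace has dimension 3 - 1 = 2, so there are 2 Jordan blocks; the rank sequence gives block sizes [2, 1].

Assembling the blocks gives the Jordan form J above.

J = [[3, 1, 0], [0, 3, 0], [0, 0, 3]]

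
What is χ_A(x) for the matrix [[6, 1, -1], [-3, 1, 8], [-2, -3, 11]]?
χ_A(x) = (x - 6)^3

xI - A = [[x - 6, -1, 1], [3, x - 1, -8], [2, 3, x - 11]].

Expanding det(xI - A) along the first row:
det(xI - A) = + (x - 6)·det([[x - 1, -8], [3, x - 11]]) - (-1)·det([[3, -8], [2, x - 11]]) + (1)·det([[3, x - 1], [2, 3]]).

Evaluating gives χ_A(x) = x^3 - 18x^2 + 108x - 216 = (x - 6)^3.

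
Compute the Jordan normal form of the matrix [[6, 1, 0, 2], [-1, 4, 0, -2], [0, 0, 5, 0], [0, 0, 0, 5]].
The characteristic polynomial is det(xI - A) = (x - 5)^4, so the eigenvalues are 5 (algebraic multiplicity 4).

For λ = 5: rank(A - 5I) = 1, rank((A - 5I)^2) = 0. The eigenspace has dimension 4 - 1 = 3, so there are 3 Jordan blocks; the rank sequence gives block sizes [2, 1, 1].

Assembling the blocks gives the Jordan form J above.

J = [[5, 1, 0, 0], [0, 5, 0, 0], [0, 0, 5, 0], [0, 0, 0, 5]]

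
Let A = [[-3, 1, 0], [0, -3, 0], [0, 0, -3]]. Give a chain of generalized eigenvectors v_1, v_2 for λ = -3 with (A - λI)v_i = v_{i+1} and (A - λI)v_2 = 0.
v_1 = [[-5, 1, -3]]^T, v_2 = [[1, 0, 0]]^T

We seek v_1 ∈ ker((A + 3I)^2) \ ker(A + 3I), then set v_{i+1} = (A + 3I) v_i.

One such chain is v_1 = [[-5, 1, -3]]^T, v_2 = [[1, 0, 0]]^T. Check: (A + 3I) v_2 = [[0, 0, 0]]^T = 0.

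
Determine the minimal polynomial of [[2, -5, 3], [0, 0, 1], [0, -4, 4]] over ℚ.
m_A(x) = (x - 2)^3

The characteristic polynomial factors as (x - 2)^3. The minimal polynomial is ∏(x - λ)^{k_λ} where k_λ is the size of the largest Jordan block at λ.

For λ = 2: rank(A - 2I) = 2, and the largest Jordan block has size 3 (the smallest k with rank((A - 2I)^k) = rank((A - 2I)^(k+1))).

So m_A(x) = (x - 2)^3.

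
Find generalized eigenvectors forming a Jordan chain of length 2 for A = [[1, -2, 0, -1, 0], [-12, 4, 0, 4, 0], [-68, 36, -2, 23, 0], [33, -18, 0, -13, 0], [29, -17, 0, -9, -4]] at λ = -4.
v_1 = [[0, 1, 5, -2, -2]]^T, v_2 = [[0, 0, 0, 0, 1]]^T

We seek v_1 ∈ ker((A + 4I)^2) \ ker(A + 4I), then set v_{i+1} = (A + 4I) v_i.

One such chain is v_1 = [[0, 1, 5, -2, -2]]^T, v_2 = [[0, 0, 0, 0, 1]]^T. Check: (A + 4I) v_2 = [[0, 0, 0, 0, 0]]^T = 0.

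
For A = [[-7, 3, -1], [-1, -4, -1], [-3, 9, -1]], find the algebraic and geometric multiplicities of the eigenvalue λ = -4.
The characteristic polynomial is (x + 4)^3, so the factor x + 4 appears with exponent 3: the algebraic multiplicity is 3.

rank(A + 4I) = 2, so the eigenspace has dimension 3 - 2 = 1: the geometric multiplicity is 1.

Since 1 < 3, A is not diagonalizable.

algebraic multiplicity 3, geometric multiplicity 1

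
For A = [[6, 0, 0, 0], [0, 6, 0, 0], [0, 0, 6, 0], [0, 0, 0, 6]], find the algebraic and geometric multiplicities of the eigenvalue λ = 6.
The characteristic polynomial is (x - 6)^4, so the factor x - 6 appears with exponent 4: the algebraic multiplicity is 4.

rank(A - 6I) = 0, so the eigenspace has dimension 4 - 0 = 4: the geometric multiplicity is 4.

algebraic multiplicity 4, geometric multiplicity 4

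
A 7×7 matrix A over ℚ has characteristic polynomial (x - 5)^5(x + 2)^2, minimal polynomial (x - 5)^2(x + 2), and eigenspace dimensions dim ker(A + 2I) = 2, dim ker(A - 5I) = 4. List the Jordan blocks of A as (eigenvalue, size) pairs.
Jordan blocks: (-2, 1), (-2, 1), (5, 2), (5, 1), (5, 1), (5, 1)

λ = -2: algebraic multiplicity 2 (exponent in χ_A), largest block size 1 (exponent in m_A), 2 blocks (geometric multiplicity). These force block sizes [1, 1].
λ = 5: algebraic multiplicity 5 (exponent in χ_A), largest block size 2 (exponent in m_A), 4 blocks (geometric multiplicity). These force block sizes [2, 1, 1, 1].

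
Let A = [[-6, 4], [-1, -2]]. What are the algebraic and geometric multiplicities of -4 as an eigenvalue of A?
algebraic multiplicity 2, geometric multiplicity 1

The characteristic polynomial is (x + 4)^2, so the factor x + 4 appears with exponent 2: the algebraic multiplicity is 2.

rank(A + 4I) = 1, so the eigenspace has dimension 2 - 1 = 1: the geometric multiplicity is 1.

Since 1 < 2, A is not diagonalizable.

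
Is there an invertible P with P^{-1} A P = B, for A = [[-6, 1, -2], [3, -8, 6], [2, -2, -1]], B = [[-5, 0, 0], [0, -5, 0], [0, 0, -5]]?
No.

Both have characteristic polynomial (x + 5)^3, but the minimal polynomial of A is (x + 5)^2 while the minimal polynomial of B is x + 5. The minimal polynomial is a similarity invariant, so A and B are not similar.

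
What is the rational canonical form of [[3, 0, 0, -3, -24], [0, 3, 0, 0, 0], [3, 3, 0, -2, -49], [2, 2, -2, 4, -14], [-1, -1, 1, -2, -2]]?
R = [[3, 0, 0, 0, 0], [0, 3, 0, 0, 0], [0, 0, 0, 0, -18], [0, 0, 1, 0, 9], [0, 0, 0, 1, 2]]

The invariant factors of A (the non-unit diagonal entries of the Smith normal form of xI - A over ℚ[x]) are x - 3, x - 3, (x - 3)(x - 2)(x + 3), each dividing the next. The characteristic polynomial is their product, (x - 3)^3(x - 2)(x + 3).

The rational canonical form is the block-diagonal matrix of companion matrices C(f_i):
R = [[3, 0, 0, 0, 0], [0, 3, 0, 0, 0], [0, 0, 0, 0, -18], [0, 0, 1, 0, 9], [0, 0, 0, 1, 2]].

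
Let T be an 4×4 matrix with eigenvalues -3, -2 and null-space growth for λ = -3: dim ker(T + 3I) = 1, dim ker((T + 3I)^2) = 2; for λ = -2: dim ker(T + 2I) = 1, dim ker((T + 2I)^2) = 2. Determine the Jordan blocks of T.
λ = -3: successive nullity increments [1, 1] count blocks of size ≥ k; block sizes are [2].
λ = -2: successive nullity increments [1, 1] count blocks of size ≥ k; block sizes are [2].

Jordan blocks: (-3, 2), (-2, 2)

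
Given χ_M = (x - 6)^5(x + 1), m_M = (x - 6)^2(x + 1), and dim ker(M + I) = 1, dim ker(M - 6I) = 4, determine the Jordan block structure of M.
Jordan blocks: (-1, 1), (6, 2), (6, 1), (6, 1), (6, 1)

λ = -1: algebraic multiplicity 1 (exponent in χ_M), largest block size 1 (exponent in m_M), 1 block (geometric multiplicity). This forces block sizes [1].
λ = 6: algebraic multiplicity 5 (exponent in χ_M), largest block size 2 (exponent in m_M), 4 blocks (geometric multiplicity). These force block sizes [2, 1, 1, 1].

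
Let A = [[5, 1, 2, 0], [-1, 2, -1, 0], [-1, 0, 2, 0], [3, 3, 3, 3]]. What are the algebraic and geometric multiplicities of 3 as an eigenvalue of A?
algebraic multiplicity 4, geometric multiplicity 2

The characteristic polynomial is (x - 3)^4, so the factor x - 3 appears with exponent 4: the algebraic multiplicity is 4.

rank(A - 3I) = 2, so the eigenspace has dimension 4 - 2 = 2: the geometric multiplicity is 2.

Since 2 < 4, A is not diagonalizable.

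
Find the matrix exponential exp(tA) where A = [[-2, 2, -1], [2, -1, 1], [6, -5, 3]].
e^{tA} = [[t^2 - 2*t + 1, t*(4 - t)/2, t*(t - 2)/2], [2*t, 1 - t, t], [2*t*(3 - t), t*(t - 5), -t^2 + 3*t + 1]]

A has Jordan form J = [[0, 1, 0], [0, 0, 1], [0, 0, 0]] with A = PJP^{-1}, so e^{tA} = P e^{tJ} P^{-1}.

For a Jordan block J_k(λ), e^{tJ_k(λ)} = e^{λt} · (I + tN + t^2 N^2/2! + ... + t^{k-1} N^{k-1}/(k-1)!) where N is the nilpotent superdiagonal part.

Assembling the blocks and conjugating back gives the entries of e^{tA} as shown above.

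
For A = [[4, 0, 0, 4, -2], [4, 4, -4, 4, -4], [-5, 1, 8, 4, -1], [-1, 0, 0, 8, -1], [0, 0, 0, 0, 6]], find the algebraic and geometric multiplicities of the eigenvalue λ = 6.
algebraic multiplicity 5, geometric multiplicity 3

The characteristic polynomial is (x - 6)^5, so the factor x - 6 appears with exponent 5: the algebraic multiplicity is 5.

rank(A - 6I) = 2, so the eigenspace has dimension 5 - 2 = 3: the geometric multiplicity is 3.

Since 3 < 5, A is not diagonalizable.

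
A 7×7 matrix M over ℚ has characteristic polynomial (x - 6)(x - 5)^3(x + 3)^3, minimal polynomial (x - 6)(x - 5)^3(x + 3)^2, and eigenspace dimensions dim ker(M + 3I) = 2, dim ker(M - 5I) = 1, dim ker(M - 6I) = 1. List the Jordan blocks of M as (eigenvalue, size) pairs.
λ = -3: algebraic multiplicity 3 (exponent in χ_M), largest block size 2 (exponent in m_M), 2 blocks (geometric multiplicity). These force block sizes [2, 1].
λ = 5: algebraic multiplicity 3 (exponent in χ_M), largest block size 3 (exponent in m_M), 1 block (geometric multiplicity). This forces block sizes [3].
λ = 6: algebraic multiplicity 1 (exponent in χ_M), largest block size 1 (exponent in m_M), 1 block (geometric multiplicity). This forces block sizes [1].

Jordan blocks: (-3, 2), (-3, 1), (5, 3), (6, 1)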